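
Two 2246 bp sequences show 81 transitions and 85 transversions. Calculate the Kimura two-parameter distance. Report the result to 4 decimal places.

P = 81/2246 ≈ 0.036064 and Q = 85/2246 ≈ 0.037845.
Under the Kimura two-parameter model, d = −½ ln(1 − 2P − Q) − ¼ ln(1 − 2Q).
1 − 2P − Q = 0.890027, giving −½ ln(0.890027) = 0.058252.
1 − 2Q = 0.92431, giving −¼ ln(0.92431) = 0.019677.
d = 0.058252 + 0.019677 = 0.077929.

0.0779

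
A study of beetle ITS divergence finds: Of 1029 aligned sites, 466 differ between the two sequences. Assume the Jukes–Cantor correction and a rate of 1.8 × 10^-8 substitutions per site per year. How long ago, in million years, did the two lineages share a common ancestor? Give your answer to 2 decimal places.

19.29

p = 466/1029 ≈ 0.452867.
d = −(3/4) ln(1 − 4p/3) = −0.75 ln(1 − 0.603823) = −0.75 ln(0.396177)
  = −0.75 × (-0.925894) = 0.694421 substitutions/site.
Under a molecular clock d = 2μt, so t = d/(2μ) = 0.694421 / (2 × 1.8 × 10^-8) = 19.29 million years.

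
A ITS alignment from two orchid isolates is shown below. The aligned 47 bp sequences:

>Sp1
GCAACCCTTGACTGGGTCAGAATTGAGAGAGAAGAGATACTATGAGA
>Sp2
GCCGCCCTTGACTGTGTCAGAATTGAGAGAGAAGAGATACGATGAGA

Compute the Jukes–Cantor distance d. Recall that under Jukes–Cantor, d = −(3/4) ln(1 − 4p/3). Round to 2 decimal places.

0.09

The sequences differ at 4 of 47 sites (3, 4, 15, 41), so p = 4/47 ≈ 0.085106.
d = −(3/4) ln(1 − 4p/3) = −0.75 ln(1 − 0.113475) = −0.75 ln(0.886525)
  = −0.75 × (-0.120446) = 0.090335 substitutions/site.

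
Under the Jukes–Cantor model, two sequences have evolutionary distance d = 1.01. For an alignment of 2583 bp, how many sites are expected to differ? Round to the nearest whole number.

1433

Invert JC69: p = (3/4)(1 − e^(−4d/3)) = 0.75 × (1 − e^(-1.346667)) = 0.75 × (1 − 0.260106) = 0.554921.
Expected differing sites = pL ≈ 0.554921 × 2583 = 1433.360943 ≈ 1433.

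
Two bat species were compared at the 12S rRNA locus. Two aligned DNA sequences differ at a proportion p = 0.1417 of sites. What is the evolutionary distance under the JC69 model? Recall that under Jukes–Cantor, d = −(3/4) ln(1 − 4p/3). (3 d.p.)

d = −(3/4) ln(1 − 4p/3) = −0.75 ln(1 − 0.188933) = −0.75 ln(0.811067)
  = −0.75 × (-0.209405) = 0.157054 substitutions/site.

0.157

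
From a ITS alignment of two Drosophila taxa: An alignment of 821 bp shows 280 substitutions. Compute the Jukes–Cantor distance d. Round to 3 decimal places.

0.455

p = 280/821 ≈ 0.341048.
d = −(3/4) ln(1 − 4p/3) = −0.75 ln(1 − 0.454731) = −0.75 ln(0.545269)
  = −0.75 × (-0.606476) = 0.454857 substitutions/site.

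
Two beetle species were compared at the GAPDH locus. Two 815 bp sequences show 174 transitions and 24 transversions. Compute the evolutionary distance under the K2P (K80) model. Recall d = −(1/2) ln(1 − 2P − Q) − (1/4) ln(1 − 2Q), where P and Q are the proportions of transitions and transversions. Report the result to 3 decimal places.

0.320

P = 174/815 ≈ 0.213497 and Q = 24/815 ≈ 0.029448.
Under the Kimura two-parameter model, d = −½ ln(1 − 2P − Q) − ¼ ln(1 − 2Q).
1 − 2P − Q = 0.543558, giving −½ ln(0.543558) = 0.304809.
1 − 2Q = 0.941104, giving −¼ ln(0.941104) = 0.015175.
d = 0.304809 + 0.015175 = 0.319984.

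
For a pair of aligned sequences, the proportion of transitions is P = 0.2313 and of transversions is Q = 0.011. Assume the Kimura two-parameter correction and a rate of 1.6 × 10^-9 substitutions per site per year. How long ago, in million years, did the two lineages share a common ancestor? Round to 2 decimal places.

Under the Kimura two-parameter model, d = −½ ln(1 − 2P − Q) − ¼ ln(1 − 2Q).
1 − 2P − Q = 0.5264, giving −½ ln(0.5264) = 0.320847.
1 − 2Q = 0.978, giving −¼ ln(0.978) = 0.005561.
d = 0.320847 + 0.005561 = 0.326408.
Under a molecular clock d = 2μt, so t = d/(2μ) = 0.326408 / (2 × 1.6 × 10^-9) = 102.00 million years.

102.00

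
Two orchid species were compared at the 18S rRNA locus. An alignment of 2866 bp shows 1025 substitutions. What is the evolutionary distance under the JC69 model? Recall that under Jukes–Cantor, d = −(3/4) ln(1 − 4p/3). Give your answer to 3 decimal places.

0.486

p = 1025/2866 ≈ 0.357641.
d = −(3/4) ln(1 − 4p/3) = −0.75 ln(1 − 0.476855) = −0.75 ln(0.523145)
  = −0.75 × (-0.647897) = 0.485923 substitutions/site.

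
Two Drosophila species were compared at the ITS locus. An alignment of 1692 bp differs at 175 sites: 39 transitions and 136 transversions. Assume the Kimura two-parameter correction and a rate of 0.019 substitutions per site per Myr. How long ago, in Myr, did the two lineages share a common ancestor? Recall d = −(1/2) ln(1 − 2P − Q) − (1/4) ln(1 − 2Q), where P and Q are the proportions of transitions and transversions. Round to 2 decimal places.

P = 39/1692 ≈ 0.02305 and Q = 136/1692 ≈ 0.080378.
Under the Kimura two-parameter model, d = −½ ln(1 − 2P − Q) − ¼ ln(1 − 2Q).
1 − 2P − Q = 0.873522, giving −½ ln(0.873522) = 0.067611.
1 − 2Q = 0.839244, giving −¼ ln(0.839244) = 0.043813.
d = 0.067611 + 0.043813 = 0.111424.
Under a molecular clock d = 2μt, so t = d/(2μ) = 0.111424 / (2 × 0.019) = 2.93 Myr.

2.93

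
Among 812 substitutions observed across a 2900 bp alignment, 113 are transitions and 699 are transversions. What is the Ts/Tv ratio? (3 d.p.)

R = 113/699 = 0.161659… ≈ 0.162 (to 3 d.p.).

0.162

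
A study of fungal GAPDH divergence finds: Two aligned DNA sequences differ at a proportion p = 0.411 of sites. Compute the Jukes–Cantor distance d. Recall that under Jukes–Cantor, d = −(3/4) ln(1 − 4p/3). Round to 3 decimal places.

0.596

d = −(3/4) ln(1 − 4p/3) = −0.75 ln(1 − 0.548) = −0.75 ln(0.452)
  = −0.75 × (-0.794073) = 0.595555 substitutions/site.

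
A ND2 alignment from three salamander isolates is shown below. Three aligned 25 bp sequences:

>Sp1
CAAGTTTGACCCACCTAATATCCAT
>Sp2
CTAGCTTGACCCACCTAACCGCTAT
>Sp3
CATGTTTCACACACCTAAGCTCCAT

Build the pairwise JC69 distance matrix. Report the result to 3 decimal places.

d(Sp1,Sp2) = 0.289, d(Sp1,Sp3) = 0.233, d(Sp2,Sp3) = 0.417

Sp1–Sp2: 6/25 sites differ → p = 0.24, d = −0.75 ln(1 − 0.32) = 0.289247 ≈ 0.289.
Sp1–Sp3: 5/25 sites differ → p = 0.2, d = −0.75 ln(1 − 0.266667) = 0.232617 ≈ 0.233.
Sp2–Sp3: 8/25 sites differ → p = 0.32, d = −0.75 ln(1 − 0.426667) = 0.417216 ≈ 0.417.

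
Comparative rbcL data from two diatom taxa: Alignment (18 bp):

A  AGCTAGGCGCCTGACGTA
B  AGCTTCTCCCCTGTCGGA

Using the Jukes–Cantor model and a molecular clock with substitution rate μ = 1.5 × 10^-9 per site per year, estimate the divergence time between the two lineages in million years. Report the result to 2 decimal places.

The sequences differ at 6 of 18 sites (5, 6, 7, 9, 14, 17), so p = 6/18 ≈ 0.333333.
d = −(3/4) ln(1 − 4p/3) = −0.75 ln(1 − 0.444444) = −0.75 ln(0.555556)
  = −0.75 × (-0.587786) = 0.440840 substitutions/site.
Under a molecular clock d = 2μt, so t = d/(2μ) = 0.440840 / (2 × 1.5 × 10^-9) = 146.95 million years.

146.95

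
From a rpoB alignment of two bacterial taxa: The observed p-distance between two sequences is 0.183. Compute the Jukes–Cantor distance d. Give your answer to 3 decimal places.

d = −(3/4) ln(1 − 4p/3) = −0.75 ln(1 − 0.244) = −0.75 ln(0.756)
  = −0.75 × (-0.279714) = 0.209786 substitutions/site.

0.210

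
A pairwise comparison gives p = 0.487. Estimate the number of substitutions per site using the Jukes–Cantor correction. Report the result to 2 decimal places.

d = −(3/4) ln(1 − 4p/3) = −0.75 ln(1 − 0.649333) = −0.75 ln(0.350667)
  = −0.75 × (-1.047918) = 0.785939 substitutions/site.

0.79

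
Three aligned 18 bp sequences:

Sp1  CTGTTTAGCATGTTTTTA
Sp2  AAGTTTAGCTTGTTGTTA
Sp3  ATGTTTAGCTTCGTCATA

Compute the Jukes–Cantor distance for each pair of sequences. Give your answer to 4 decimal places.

d(Sp1,Sp2) = 0.2635, d(Sp1,Sp3) = 0.4408, d(Sp2,Sp3) = 0.3470

Sp1–Sp2: 4/18 sites differ → p ≈ 0.222222, d = −0.75 ln(1 − 0.296296) = 0.263548 ≈ 0.2635.
Sp1–Sp3: 6/18 sites differ → p ≈ 0.333333, d = −0.75 ln(1 − 0.444444) = 0.440839 ≈ 0.4408.
Sp2–Sp3: 5/18 sites differ → p ≈ 0.277778, d = −0.75 ln(1 − 0.370371) = 0.346968 ≈ 0.3470.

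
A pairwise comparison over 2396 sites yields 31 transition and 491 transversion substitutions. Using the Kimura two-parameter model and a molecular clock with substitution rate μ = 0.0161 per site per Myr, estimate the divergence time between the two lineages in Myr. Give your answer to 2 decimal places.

8.17

P = 31/2396 ≈ 0.012938 and Q = 491/2396 ≈ 0.204925.
Under the Kimura two-parameter model, d = −½ ln(1 − 2P − Q) − ¼ ln(1 − 2Q).
1 − 2P − Q = 0.769199, giving −½ ln(0.769199) = 0.131203.
1 − 2Q = 0.59015, giving −¼ ln(0.59015) = 0.131845.
d = 0.131203 + 0.131845 = 0.263048.
Under a molecular clock d = 2μt, so t = d/(2μ) = 0.263048 / (2 × 0.0161) = 8.17 Myr.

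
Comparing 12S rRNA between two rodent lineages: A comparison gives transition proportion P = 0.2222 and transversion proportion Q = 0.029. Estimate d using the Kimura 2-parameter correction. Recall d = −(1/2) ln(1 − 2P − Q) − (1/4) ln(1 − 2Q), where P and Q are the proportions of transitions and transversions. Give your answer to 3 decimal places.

0.336

Under the Kimura two-parameter model, d = −½ ln(1 − 2P − Q) − ¼ ln(1 − 2Q).
1 − 2P − Q = 0.5266, giving −½ ln(0.5266) = 0.320657.
1 − 2Q = 0.942, giving −¼ ln(0.942) = 0.014938.
d = 0.320657 + 0.014938 = 0.335595.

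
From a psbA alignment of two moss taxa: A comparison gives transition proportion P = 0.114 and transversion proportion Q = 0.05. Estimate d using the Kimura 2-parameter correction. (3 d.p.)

0.189

Under the Kimura two-parameter model, d = −½ ln(1 − 2P − Q) − ¼ ln(1 − 2Q).
1 − 2P − Q = 0.722, giving −½ ln(0.722) = 0.162865.
1 − 2Q = 0.9, giving −¼ ln(0.9) = 0.026340.
d = 0.162865 + 0.026340 = 0.189205.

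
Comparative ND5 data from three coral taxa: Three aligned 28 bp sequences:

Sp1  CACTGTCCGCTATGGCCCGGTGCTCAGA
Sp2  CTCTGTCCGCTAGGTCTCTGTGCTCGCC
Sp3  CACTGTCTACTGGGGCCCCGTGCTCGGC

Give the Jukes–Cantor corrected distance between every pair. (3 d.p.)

Sp1–Sp2: 8/28 sites differ → p ≈ 0.285714, d = −0.75 ln(1 − 0.380952) = 0.359679 ≈ 0.360.
Sp1–Sp3: 7/28 sites differ → p = 0.25, d = −0.75 ln(1 − 0.333333) = 0.304098 ≈ 0.304.
Sp2–Sp3: 8/28 sites differ → p ≈ 0.285714, d = −0.75 ln(1 − 0.380952) = 0.359679 ≈ 0.360.

d(Sp1,Sp2) = 0.360, d(Sp1,Sp3) = 0.304, d(Sp2,Sp3) = 0.360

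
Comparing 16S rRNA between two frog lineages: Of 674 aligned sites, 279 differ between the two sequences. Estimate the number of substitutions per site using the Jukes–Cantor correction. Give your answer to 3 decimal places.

0.602

p = 279/674 ≈ 0.413947.
d = −(3/4) ln(1 − 4p/3) = −0.75 ln(1 − 0.551929) = −0.75 ln(0.448071)
  = −0.75 × (-0.802804) = 0.602103 substitutions/site.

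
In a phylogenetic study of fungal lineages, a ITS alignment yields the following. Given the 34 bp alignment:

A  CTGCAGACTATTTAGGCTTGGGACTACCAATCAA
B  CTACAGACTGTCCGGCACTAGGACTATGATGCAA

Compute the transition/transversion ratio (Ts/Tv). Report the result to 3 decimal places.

Transitions are A↔G and C↔T; transversions are all other mismatches.
Transitions: 8. Transversions: 5.
R = 8/5 = 1.600.

1.600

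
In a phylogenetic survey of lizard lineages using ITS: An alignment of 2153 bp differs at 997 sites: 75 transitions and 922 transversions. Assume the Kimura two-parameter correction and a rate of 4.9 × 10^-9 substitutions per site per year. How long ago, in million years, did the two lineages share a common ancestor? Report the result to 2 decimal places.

84.67

P = 75/2153 ≈ 0.034835 and Q = 922/2153 ≈ 0.42824.
Under the Kimura two-parameter model, d = −½ ln(1 − 2P − Q) − ¼ ln(1 − 2Q).
1 − 2P − Q = 0.50209, giving −½ ln(0.50209) = 0.344488.
1 − 2Q = 0.14352, giving −¼ ln(0.14352) = 0.485320.
d = 0.344488 + 0.485320 = 0.829808.
Under a molecular clock d = 2μt, so t = d/(2μ) = 0.829808 / (2 × 4.9 × 10^-9) = 84.67 million years.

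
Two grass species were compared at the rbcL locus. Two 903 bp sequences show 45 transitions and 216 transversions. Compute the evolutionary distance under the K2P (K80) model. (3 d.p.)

0.370

P = 45/903 ≈ 0.049834 and Q = 216/903 ≈ 0.239203.
Under the Kimura two-parameter model, d = −½ ln(1 − 2P − Q) − ¼ ln(1 − 2Q).
1 − 2P − Q = 0.661129, giving −½ ln(0.661129) = 0.206903.
1 − 2Q = 0.521594, giving −¼ ln(0.521594) = 0.162716.
d = 0.206903 + 0.162716 = 0.369619.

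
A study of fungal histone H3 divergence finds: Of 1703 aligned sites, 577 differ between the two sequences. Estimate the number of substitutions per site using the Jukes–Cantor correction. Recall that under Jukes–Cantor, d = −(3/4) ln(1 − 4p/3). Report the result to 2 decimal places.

0.45

p = 577/1703 ≈ 0.338814.
d = −(3/4) ln(1 − 4p/3) = −0.75 ln(1 − 0.451752) = −0.75 ln(0.548248)
  = −0.75 × (-0.601028) = 0.450771 substitutions/site.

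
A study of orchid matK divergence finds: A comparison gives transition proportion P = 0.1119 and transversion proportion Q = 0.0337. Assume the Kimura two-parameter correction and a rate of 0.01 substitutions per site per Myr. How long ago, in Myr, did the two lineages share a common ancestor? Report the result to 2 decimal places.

Under the Kimura two-parameter model, d = −½ ln(1 − 2P − Q) − ¼ ln(1 − 2Q).
1 − 2P − Q = 0.7425, giving −½ ln(0.7425) = 0.148866.
1 − 2Q = 0.9326, giving −¼ ln(0.9326) = 0.017445.
d = 0.148866 + 0.017445 = 0.166311.
Under a molecular clock d = 2μt, so t = d/(2μ) = 0.166311 / (2 × 0.01) = 8.32 Myr.

8.32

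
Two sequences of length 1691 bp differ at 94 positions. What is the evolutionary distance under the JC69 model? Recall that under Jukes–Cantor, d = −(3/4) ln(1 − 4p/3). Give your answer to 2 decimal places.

p = 94/1691 ≈ 0.055588.
d = −(3/4) ln(1 − 4p/3) = −0.75 ln(1 − 0.074117) = −0.75 ln(0.925883)
  = −0.75 × (-0.077007) = 0.057755 substitutions/site.

0.06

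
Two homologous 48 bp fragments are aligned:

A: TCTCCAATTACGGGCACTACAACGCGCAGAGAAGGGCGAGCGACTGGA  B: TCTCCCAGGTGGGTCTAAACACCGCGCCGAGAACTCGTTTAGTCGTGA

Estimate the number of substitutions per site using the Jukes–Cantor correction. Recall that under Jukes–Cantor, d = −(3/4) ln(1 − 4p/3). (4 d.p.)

The sequences differ at 22 of 48 sites, so p = 22/48 ≈ 0.458333.
d = −(3/4) ln(1 − 4p/3) = −0.75 ln(1 − 0.611111) = −0.75 ln(0.388889)
  = −0.75 × (-0.944461) = 0.708346 substitutions/site.

0.7083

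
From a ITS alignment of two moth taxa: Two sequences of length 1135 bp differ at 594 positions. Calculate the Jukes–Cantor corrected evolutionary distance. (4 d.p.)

p = 594/1135 ≈ 0.523348.
d = −(3/4) ln(1 − 4p/3) = −0.75 ln(1 − 0.697797) = −0.75 ln(0.302203)
  = −0.75 × (-1.196656) = 0.897492 substitutions/site.

0.8975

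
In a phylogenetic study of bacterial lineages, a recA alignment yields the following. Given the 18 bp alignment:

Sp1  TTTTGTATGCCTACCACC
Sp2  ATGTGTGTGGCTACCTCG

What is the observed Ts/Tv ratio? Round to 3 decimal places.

Transitions are A↔G and C↔T; transversions are all other mismatches.
Transitions: 1. Transversions: 5.
R = 1/5 = 0.200.

0.200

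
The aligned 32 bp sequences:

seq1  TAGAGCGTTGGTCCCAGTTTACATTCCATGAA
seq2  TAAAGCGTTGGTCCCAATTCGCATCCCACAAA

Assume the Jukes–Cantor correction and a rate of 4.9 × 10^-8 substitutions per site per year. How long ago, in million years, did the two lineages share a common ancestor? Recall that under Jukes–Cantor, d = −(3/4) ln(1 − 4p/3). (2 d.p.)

2.64

The sequences differ at 7 of 32 sites (3, 17, 20, 21, 25, 29, 30), so p = 7/32 = 0.21875.
d = −(3/4) ln(1 − 4p/3) = −0.75 ln(1 − 0.291667) = −0.75 ln(0.708333)
  = −0.75 × (-0.344841) = 0.258631 substitutions/site.
Under a molecular clock d = 2μt, so t = d/(2μ) = 0.258631 / (2 × 4.9 × 10^-8) = 2.64 million years.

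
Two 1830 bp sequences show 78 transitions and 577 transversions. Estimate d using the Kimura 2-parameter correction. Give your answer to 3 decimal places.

0.505

P = 78/1830 ≈ 0.042623 and Q = 577/1830 ≈ 0.315301.
Under the Kimura two-parameter model, d = −½ ln(1 − 2P − Q) − ¼ ln(1 − 2Q).
1 − 2P − Q = 0.599453, giving −½ ln(0.599453) = 0.255869.
1 − 2Q = 0.369398, giving −¼ ln(0.369398) = 0.248970.
d = 0.255869 + 0.248970 = 0.504839.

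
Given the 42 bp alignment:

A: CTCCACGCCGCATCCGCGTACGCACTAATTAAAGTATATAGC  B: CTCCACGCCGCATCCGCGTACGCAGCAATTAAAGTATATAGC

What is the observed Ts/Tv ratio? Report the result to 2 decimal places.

1.00

Transitions are A↔G and C↔T; transversions are all other mismatches.
Transitions: 1. Transversions: 1.
R = 1/1 = 1.00.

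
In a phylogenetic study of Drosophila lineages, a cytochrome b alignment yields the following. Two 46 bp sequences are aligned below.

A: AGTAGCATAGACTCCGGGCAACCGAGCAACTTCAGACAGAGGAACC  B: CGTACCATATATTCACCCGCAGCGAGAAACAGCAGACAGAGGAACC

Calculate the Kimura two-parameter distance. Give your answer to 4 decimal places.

0.4056

Of 46 sites, 1 differences are transitions and 13 are transversions, so P = 1/46 ≈ 0.021739 and Q = 13/46 ≈ 0.282609.
Under the Kimura two-parameter model, d = −½ ln(1 − 2P − Q) − ¼ ln(1 − 2Q).
1 − 2P − Q = 0.673913, giving −½ ln(0.673913) = 0.197327.
1 − 2Q = 0.434782, giving −¼ ln(0.434782) = 0.208228.
d = 0.197327 + 0.208228 = 0.405555.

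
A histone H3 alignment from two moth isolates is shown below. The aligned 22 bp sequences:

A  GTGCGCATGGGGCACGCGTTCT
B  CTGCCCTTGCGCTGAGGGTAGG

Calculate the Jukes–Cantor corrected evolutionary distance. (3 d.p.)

0.974

The sequences differ at 12 of 22 sites, so p = 12/22 ≈ 0.545455.
d = −(3/4) ln(1 − 4p/3) = −0.75 ln(1 − 0.727273) = −0.75 ln(0.272727)
  = −0.75 × (-1.299284) = 0.974463 substitutions/site.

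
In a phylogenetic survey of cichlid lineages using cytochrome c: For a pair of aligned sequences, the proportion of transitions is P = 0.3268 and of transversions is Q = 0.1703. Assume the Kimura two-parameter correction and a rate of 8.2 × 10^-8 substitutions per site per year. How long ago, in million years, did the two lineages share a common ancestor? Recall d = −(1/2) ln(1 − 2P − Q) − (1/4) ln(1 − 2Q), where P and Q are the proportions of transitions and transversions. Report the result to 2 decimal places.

Under the Kimura two-parameter model, d = −½ ln(1 − 2P − Q) − ¼ ln(1 − 2Q).
1 − 2P − Q = 0.1761, giving −½ ln(0.1761) = 0.868352.
1 − 2Q = 0.6594, giving −¼ ln(0.6594) = 0.104106.
d = 0.868352 + 0.104106 = 0.972458.
Under a molecular clock d = 2μt, so t = d/(2μ) = 0.972458 / (2 × 8.2 × 10^-8) = 5.93 million years.

5.93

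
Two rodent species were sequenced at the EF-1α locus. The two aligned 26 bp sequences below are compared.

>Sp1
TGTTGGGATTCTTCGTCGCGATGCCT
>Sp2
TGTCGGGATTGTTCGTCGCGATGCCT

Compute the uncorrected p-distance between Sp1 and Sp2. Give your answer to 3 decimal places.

0.077

The sequences differ at 2 of 26 positions (sites 4, 11).
p = 2/26 = 0.076923… ≈ 0.077 (to 3 d.p.).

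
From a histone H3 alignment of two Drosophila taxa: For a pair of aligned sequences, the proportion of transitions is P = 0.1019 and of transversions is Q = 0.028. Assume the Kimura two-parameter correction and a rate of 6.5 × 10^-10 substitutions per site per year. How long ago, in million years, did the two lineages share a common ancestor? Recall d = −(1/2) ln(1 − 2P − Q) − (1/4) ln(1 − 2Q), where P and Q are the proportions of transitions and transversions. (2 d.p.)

112.51

Under the Kimura two-parameter model, d = −½ ln(1 − 2P − Q) − ¼ ln(1 − 2Q).
1 − 2P − Q = 0.7682, giving −½ ln(0.7682) = 0.131853.
1 − 2Q = 0.944, giving −¼ ln(0.944) = 0.014407.
d = 0.131853 + 0.014407 = 0.146260.
Under a molecular clock d = 2μt, so t = d/(2μ) = 0.146260 / (2 × 6.5 × 10^-10) = 112.51 million years.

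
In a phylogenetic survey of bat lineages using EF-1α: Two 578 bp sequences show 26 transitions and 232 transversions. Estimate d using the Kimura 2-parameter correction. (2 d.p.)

0.74

P = 26/578 ≈ 0.044983 and Q = 232/578 ≈ 0.401384.
Under the Kimura two-parameter model, d = −½ ln(1 − 2P − Q) − ¼ ln(1 − 2Q).
1 − 2P − Q = 0.50865, giving −½ ln(0.50865) = 0.337998.
1 − 2Q = 0.197232, giving −¼ ln(0.197232) = 0.405844.
d = 0.337998 + 0.405844 = 0.743842.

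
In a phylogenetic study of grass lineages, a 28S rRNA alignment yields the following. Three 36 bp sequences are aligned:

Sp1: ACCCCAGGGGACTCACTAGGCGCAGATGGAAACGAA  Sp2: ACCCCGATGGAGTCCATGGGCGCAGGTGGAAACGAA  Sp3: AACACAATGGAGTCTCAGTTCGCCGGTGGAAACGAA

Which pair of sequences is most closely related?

Sp1–Sp2: 8/36 differ, p = 0.222, d = 0.264.
Sp1–Sp3: 12/36 differ, p = 0.333, d = 0.441.
Sp2–Sp3: 9/36 differ, p = 0.250, d = 0.304.
The smallest distance is between Sp1 and Sp2.

Sp1 and Sp2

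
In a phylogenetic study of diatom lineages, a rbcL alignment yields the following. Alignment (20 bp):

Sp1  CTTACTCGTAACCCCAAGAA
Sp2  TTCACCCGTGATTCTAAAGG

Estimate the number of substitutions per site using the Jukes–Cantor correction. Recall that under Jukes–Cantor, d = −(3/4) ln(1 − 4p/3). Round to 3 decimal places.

0.824

The sequences differ at 10 of 20 sites (1, 3, 6, 10, 12, 13, 15, 18, 19, 20), so p = 10/20 = 0.5.
d = −(3/4) ln(1 − 4p/3) = −0.75 ln(1 − 0.666667) = −0.75 ln(0.333333)
  = −0.75 × (-1.098613) = 0.823960 substitutions/site.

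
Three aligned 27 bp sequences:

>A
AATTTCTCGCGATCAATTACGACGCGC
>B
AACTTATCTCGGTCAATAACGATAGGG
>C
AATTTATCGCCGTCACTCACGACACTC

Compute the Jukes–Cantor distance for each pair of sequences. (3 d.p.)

d(A,B) = 0.441, d(A,C) = 0.318, d(B,C) = 0.441

A–B: 9/27 sites differ → p ≈ 0.333333, d = −0.75 ln(1 − 0.444444) = 0.440839 ≈ 0.441.
A–C: 7/27 sites differ → p ≈ 0.259259, d = −0.75 ln(1 − 0.345679) = 0.318118 ≈ 0.318.
B–C: 9/27 sites differ → p ≈ 0.333333, d = −0.75 ln(1 − 0.444444) = 0.440839 ≈ 0.441.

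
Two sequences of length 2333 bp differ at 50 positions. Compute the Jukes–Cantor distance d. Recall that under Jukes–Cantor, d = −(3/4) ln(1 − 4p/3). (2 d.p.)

p = 50/2333 ≈ 0.021432.
d = −(3/4) ln(1 − 4p/3) = −0.75 ln(1 − 0.028576) = −0.75 ln(0.971424)
  = −0.75 × (-0.028992) = 0.021744 substitutions/site.

0.02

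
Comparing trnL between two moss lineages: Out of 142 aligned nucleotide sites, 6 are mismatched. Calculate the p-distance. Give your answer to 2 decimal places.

0.04

p = 6/142 = 0.042253… ≈ 0.04 (to 2 d.p.).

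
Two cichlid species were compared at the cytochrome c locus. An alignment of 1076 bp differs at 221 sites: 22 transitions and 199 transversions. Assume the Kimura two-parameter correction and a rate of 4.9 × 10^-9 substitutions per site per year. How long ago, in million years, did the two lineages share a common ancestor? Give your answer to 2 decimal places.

24.84

P = 22/1076 ≈ 0.020446 and Q = 199/1076 ≈ 0.184944.
Under the Kimura two-parameter model, d = −½ ln(1 − 2P − Q) − ¼ ln(1 − 2Q).
1 − 2P − Q = 0.774164, giving −½ ln(0.774164) = 0.127986.
1 − 2Q = 0.630112, giving −¼ ln(0.630112) = 0.115464.
d = 0.127986 + 0.115464 = 0.243450.
Under a molecular clock d = 2μt, so t = d/(2μ) = 0.243450 / (2 × 4.9 × 10^-9) = 24.84 million years.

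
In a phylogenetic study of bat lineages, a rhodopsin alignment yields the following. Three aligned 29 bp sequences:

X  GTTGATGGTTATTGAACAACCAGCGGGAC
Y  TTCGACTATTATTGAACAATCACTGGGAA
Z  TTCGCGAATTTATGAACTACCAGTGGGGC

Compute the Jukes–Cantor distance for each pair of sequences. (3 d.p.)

X–Y: 9/29 sites differ → p ≈ 0.310345, d = −0.75 ln(1 − 0.413793) = 0.400562 ≈ 0.401.
X–Z: 11/29 sites differ → p ≈ 0.37931, d = −0.75 ln(1 − 0.505747) = 0.528531 ≈ 0.529.
Y–Z: 10/29 sites differ → p ≈ 0.344828, d = −0.75 ln(1 − 0.459771) = 0.461822 ≈ 0.462.

d(X,Y) = 0.401, d(X,Z) = 0.529, d(Y,Z) = 0.462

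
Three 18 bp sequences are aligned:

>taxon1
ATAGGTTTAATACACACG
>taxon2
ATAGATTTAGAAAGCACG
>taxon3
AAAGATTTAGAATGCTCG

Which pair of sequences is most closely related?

taxon1–taxon2: 5/18 differ, p = 0.278, d = 0.347.
taxon1–taxon3: 7/18 differ, p = 0.389, d = 0.548.
taxon2–taxon3: 3/18 differ, p = 0.167, d = 0.188.
The smallest distance is between taxon2 and taxon3.

taxon2 and taxon3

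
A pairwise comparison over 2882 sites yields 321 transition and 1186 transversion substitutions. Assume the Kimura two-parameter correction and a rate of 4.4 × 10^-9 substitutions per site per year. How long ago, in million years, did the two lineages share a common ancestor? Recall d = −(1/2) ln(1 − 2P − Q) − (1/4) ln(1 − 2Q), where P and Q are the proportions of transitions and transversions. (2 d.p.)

106.35

P = 321/2882 ≈ 0.111381 and Q = 1186/2882 ≈ 0.41152.
Under the Kimura two-parameter model, d = −½ ln(1 − 2P − Q) − ¼ ln(1 − 2Q).
1 − 2P − Q = 0.365718, giving −½ ln(0.365718) = 0.502946.
1 − 2Q = 0.17696, giving −¼ ln(0.17696) = 0.432958.
d = 0.502946 + 0.432958 = 0.935904.
Under a molecular clock d = 2μt, so t = d/(2μ) = 0.935904 / (2 × 4.4 × 10^-9) = 106.35 million years.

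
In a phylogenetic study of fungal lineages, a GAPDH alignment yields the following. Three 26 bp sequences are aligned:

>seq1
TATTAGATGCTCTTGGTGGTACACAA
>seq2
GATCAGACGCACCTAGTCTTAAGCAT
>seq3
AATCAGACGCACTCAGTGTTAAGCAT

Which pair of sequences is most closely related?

seq1–seq2: 11/26 differ, p = 0.423, d = 0.623.
seq1–seq3: 10/26 differ, p = 0.385, d = 0.539.
seq2–seq3: 4/26 differ, p = 0.154, d = 0.172.
The smallest distance is between seq2 and seq3.

seq2 and seq3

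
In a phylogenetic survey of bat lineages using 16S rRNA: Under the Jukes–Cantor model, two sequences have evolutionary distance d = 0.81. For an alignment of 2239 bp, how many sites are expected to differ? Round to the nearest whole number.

1109

Invert JC69: p = (3/4)(1 − e^(−4d/3)) = 0.75 × (1 − e^(-1.08)) = 0.75 × (1 − 0.339596) = 0.495303.
Expected differing sites = pL ≈ 0.495303 × 2239 = 1108.983417 ≈ 1109.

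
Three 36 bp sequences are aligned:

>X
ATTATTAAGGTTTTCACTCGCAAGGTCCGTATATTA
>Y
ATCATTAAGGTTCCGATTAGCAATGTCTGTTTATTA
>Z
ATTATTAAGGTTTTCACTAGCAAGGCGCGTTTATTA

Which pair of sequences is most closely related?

X–Y: 9/36 differ, p = 0.250, d = 0.304.
X–Z: 4/36 differ, p = 0.111, d = 0.120.
Y–Z: 9/36 differ, p = 0.250, d = 0.304.
The smallest distance is between X and Z.

X and Z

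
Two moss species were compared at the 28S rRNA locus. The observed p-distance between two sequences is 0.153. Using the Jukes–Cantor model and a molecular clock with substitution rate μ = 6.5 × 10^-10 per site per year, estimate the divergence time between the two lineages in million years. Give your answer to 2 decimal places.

d = −(3/4) ln(1 − 4p/3) = −0.75 ln(1 − 0.204) = −0.75 ln(0.796)
  = −0.75 × (-0.228156) = 0.171117 substitutions/site.
Under a molecular clock d = 2μt, so t = d/(2μ) = 0.171117 / (2 × 6.5 × 10^-10) = 131.63 million years.

131.63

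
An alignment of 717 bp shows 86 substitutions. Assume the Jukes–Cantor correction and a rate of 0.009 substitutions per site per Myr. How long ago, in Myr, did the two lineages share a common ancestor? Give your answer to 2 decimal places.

7.26

p = 86/717 ≈ 0.119944.
d = −(3/4) ln(1 − 4p/3) = −0.75 ln(1 − 0.159925) = −0.75 ln(0.840075)
  = −0.75 × (-0.174264) = 0.130698 substitutions/site.
Under a molecular clock d = 2μt, so t = d/(2μ) = 0.130698 / (2 × 0.009) = 7.26 Myr.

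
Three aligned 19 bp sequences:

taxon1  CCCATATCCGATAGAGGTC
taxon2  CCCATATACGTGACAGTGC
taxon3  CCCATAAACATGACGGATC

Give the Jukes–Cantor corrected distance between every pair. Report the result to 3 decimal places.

d(taxon1,taxon2) = 0.410, d(taxon1,taxon3) = 0.618, d(taxon2,taxon3) = 0.324

taxon1–taxon2: 6/19 sites differ → p ≈ 0.315789, d = −0.75 ln(1 − 0.421052) = 0.409907 ≈ 0.410.
taxon1–taxon3: 8/19 sites differ → p ≈ 0.421053, d = −0.75 ln(1 − 0.561404) = 0.618132 ≈ 0.618.
taxon2–taxon3: 5/19 sites differ → p ≈ 0.263158, d = −0.75 ln(1 − 0.350877) = 0.324100 ≈ 0.324.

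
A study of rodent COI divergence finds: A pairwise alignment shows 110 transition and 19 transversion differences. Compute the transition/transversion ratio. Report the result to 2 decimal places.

5.79

R = 110/19 = 5.789473… ≈ 5.79 (to 2 d.p.).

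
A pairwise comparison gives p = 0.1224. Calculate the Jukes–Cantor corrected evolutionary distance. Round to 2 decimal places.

d = −(3/4) ln(1 − 4p/3) = −0.75 ln(1 − 0.1632) = −0.75 ln(0.8368)
  = −0.75 × (-0.178170) = 0.133628 substitutions/site.

0.13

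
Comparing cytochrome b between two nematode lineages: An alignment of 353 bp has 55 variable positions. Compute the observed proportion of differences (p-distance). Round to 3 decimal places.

0.156

p = 55/353 = 0.155807… ≈ 0.156 (to 3 d.p.).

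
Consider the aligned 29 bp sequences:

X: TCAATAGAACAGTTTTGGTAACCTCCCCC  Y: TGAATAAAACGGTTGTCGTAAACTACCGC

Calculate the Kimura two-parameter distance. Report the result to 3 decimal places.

0.345

Of 29 sites, 2 differences are transitions and 6 are transversions, so P = 2/29 ≈ 0.068966 and Q = 6/29 ≈ 0.206897.
Under the Kimura two-parameter model, d = −½ ln(1 − 2P − Q) − ¼ ln(1 − 2Q).
1 − 2P − Q = 0.655171, giving −½ ln(0.655171) = 0.211430.
1 − 2Q = 0.586206, giving −¼ ln(0.586206) = 0.133521.
d = 0.211430 + 0.133521 = 0.344951.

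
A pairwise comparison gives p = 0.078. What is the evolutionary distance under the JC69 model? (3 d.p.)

d = −(3/4) ln(1 − 4p/3) = −0.75 ln(1 − 0.104) = −0.75 ln(0.896)
  = −0.75 × (-0.109815) = 0.082361 substitutions/site.

0.082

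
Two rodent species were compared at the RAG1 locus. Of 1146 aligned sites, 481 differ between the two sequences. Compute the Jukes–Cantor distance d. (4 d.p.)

0.6151

p = 481/1146 ≈ 0.419721.
d = −(3/4) ln(1 − 4p/3) = −0.75 ln(1 − 0.559628) = −0.75 ln(0.440372)
  = −0.75 × (-0.820135) = 0.615101 substitutions/site.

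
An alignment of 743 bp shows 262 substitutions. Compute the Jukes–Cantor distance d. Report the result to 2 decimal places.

p = 262/743 ≈ 0.352624.
d = −(3/4) ln(1 − 4p/3) = −0.75 ln(1 − 0.470165) = −0.75 ln(0.529835)
  = −0.75 × (-0.635190) = 0.476393 substitutions/site.

0.48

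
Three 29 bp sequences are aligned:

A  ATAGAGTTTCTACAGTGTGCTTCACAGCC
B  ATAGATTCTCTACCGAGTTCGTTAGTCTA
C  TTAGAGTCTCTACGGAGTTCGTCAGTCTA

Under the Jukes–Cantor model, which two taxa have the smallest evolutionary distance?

B and C

A–B: 12/29 differ, p = 0.414, d = 0.602.
A–C: 11/29 differ, p = 0.379, d = 0.529.
B–C: 4/29 differ, p = 0.138, d = 0.152.
The smallest distance is between B and C.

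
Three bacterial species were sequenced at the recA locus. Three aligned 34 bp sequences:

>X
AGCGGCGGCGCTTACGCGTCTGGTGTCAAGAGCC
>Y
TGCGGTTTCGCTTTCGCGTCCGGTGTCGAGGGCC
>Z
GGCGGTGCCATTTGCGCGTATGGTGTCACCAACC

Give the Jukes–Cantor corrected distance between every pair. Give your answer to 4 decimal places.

d(X,Y) = 0.2824, d(X,Z) = 0.3734, d(Y,Z) = 0.5347

X–Y: 8/34 sites differ → p ≈ 0.235294, d = −0.75 ln(1 − 0.313725) = 0.282358 ≈ 0.2824.
X–Z: 10/34 sites differ → p ≈ 0.294118, d = −0.75 ln(1 − 0.392157) = 0.373379 ≈ 0.3734.
Y–Z: 13/34 sites differ → p ≈ 0.382353, d = −0.75 ln(1 − 0.509804) = 0.534712 ≈ 0.5347.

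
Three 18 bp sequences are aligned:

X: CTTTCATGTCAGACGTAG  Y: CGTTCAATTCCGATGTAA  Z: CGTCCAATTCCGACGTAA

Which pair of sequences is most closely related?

Y and Z

X–Y: 6/18 differ, p = 0.333, d = 0.441.
X–Z: 6/18 differ, p = 0.333, d = 0.441.
Y–Z: 2/18 differ, p = 0.111, d = 0.120.
The smallest distance is between Y and Z.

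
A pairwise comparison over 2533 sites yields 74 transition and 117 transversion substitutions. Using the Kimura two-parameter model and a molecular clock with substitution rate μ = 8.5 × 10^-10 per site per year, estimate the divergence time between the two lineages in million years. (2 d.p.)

46.76

P = 74/2533 ≈ 0.029214 and Q = 117/2533 ≈ 0.04619.
Under the Kimura two-parameter model, d = −½ ln(1 − 2P − Q) − ¼ ln(1 − 2Q).
1 − 2P − Q = 0.895382, giving −½ ln(0.895382) = 0.055252.
1 − 2Q = 0.90762, giving −¼ ln(0.90762) = 0.024232.
d = 0.055252 + 0.024232 = 0.079484.
Under a molecular clock d = 2μt, so t = d/(2μ) = 0.079484 / (2 × 8.5 × 10^-10) = 46.76 million years.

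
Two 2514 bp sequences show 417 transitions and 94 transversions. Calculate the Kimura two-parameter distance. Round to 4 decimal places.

0.2498

P = 417/2514 ≈ 0.165871 and Q = 94/2514 ≈ 0.037391.
Under the Kimura two-parameter model, d = −½ ln(1 − 2P − Q) − ¼ ln(1 − 2Q).
1 − 2P − Q = 0.630867, giving −½ ln(0.630867) = 0.230330.
1 − 2Q = 0.925218, giving −¼ ln(0.925218) = 0.019431.
d = 0.230330 + 0.019431 = 0.249761.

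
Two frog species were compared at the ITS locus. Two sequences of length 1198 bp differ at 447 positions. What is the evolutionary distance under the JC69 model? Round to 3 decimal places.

0.516

p = 447/1198 ≈ 0.373122.
d = −(3/4) ln(1 − 4p/3) = −0.75 ln(1 − 0.497496) = −0.75 ln(0.502504)
  = −0.75 × (-0.688152) = 0.516114 substitutions/site.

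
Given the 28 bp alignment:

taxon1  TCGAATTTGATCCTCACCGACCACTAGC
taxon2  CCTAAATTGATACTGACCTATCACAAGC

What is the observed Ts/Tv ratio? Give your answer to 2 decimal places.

0.33

Transitions are A↔G and C↔T; transversions are all other mismatches.
Transitions: 2. Transversions: 6.
R = 2/6 = 0.333333… ≈ 0.33 (to 2 d.p.).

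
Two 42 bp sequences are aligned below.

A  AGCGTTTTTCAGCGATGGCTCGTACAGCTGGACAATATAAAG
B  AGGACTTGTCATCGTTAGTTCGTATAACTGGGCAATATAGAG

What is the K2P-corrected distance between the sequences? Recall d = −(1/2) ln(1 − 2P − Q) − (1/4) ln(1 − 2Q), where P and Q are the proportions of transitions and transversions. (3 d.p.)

0.376

Of 42 sites, 8 differences are transitions and 4 are transversions, so P = 8/42 ≈ 0.190476 and Q = 4/42 ≈ 0.095238.
Under the Kimura two-parameter model, d = −½ ln(1 − 2P − Q) − ¼ ln(1 − 2Q).
1 − 2P − Q = 0.52381, giving −½ ln(0.52381) = 0.323313.
1 − 2Q = 0.809524, giving −¼ ln(0.809524) = 0.052827.
d = 0.323313 + 0.052827 = 0.376140.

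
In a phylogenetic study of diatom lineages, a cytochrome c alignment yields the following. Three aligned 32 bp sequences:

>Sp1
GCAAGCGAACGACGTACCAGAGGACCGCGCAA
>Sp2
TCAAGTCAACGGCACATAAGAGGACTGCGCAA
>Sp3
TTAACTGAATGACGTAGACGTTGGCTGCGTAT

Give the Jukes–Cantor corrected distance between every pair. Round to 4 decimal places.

Sp1–Sp2: 9/32 sites differ → p = 0.28125, d = −0.75 ln(1 − 0.375) = 0.352503 ≈ 0.3525.
Sp1–Sp3: 14/32 sites differ → p = 0.4375, d = −0.75 ln(1 − 0.583333) = 0.656601 ≈ 0.6566.
Sp2–Sp3: 14/32 sites differ → p = 0.4375, d = −0.75 ln(1 − 0.583333) = 0.656601 ≈ 0.6566.

d(Sp1,Sp2) = 0.3525, d(Sp1,Sp3) = 0.6566, d(Sp2,Sp3) = 0.6566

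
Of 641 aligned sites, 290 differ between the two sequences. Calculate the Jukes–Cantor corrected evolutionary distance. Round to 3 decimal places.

0.693

p = 290/641 ≈ 0.452418.
d = −(3/4) ln(1 − 4p/3) = −0.75 ln(1 − 0.603224) = −0.75 ln(0.396776)
  = −0.75 × (-0.924383) = 0.693287 substitutions/site.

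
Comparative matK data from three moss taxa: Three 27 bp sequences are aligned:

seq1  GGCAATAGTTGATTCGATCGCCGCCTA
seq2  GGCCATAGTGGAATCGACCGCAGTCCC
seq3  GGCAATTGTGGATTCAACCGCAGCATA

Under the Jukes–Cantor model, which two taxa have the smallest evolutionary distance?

seq1–seq2: 8/27 differ, p = 0.296, d = 0.377.
seq1–seq3: 6/27 differ, p = 0.222, d = 0.264.
seq2–seq3: 8/27 differ, p = 0.296, d = 0.377.
The smallest distance is between seq1 and seq3.

seq1 and seq3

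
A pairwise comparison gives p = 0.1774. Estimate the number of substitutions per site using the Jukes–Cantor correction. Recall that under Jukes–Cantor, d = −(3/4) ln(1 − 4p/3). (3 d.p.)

0.202

d = −(3/4) ln(1 − 4p/3) = −0.75 ln(1 − 0.236533) = −0.75 ln(0.763467)
  = −0.75 × (-0.269885) = 0.202414 substitutions/site.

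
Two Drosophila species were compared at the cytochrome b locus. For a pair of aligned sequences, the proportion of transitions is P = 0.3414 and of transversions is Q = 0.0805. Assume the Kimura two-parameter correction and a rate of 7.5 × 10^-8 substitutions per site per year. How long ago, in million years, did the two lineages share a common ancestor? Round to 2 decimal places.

5.10

Under the Kimura two-parameter model, d = −½ ln(1 − 2P − Q) − ¼ ln(1 − 2Q).
1 − 2P − Q = 0.2367, giving −½ ln(0.2367) = 0.720481.
1 − 2Q = 0.839, giving −¼ ln(0.839) = 0.043886.
d = 0.720481 + 0.043886 = 0.764367.
Under a molecular clock d = 2μt, so t = d/(2μ) = 0.764367 / (2 × 7.5 × 10^-8) = 5.10 million years.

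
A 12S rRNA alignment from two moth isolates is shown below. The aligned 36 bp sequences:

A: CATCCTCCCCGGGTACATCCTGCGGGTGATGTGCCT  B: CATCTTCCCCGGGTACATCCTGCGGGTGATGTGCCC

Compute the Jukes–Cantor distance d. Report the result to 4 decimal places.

0.0577

The sequences differ at 2 of 36 sites (5, 36), so p = 2/36 ≈ 0.055556.
d = −(3/4) ln(1 − 4p/3) = −0.75 ln(1 − 0.074075) = −0.75 ln(0.925925)
  = −0.75 × (-0.076962) = 0.057722 substitutions/site.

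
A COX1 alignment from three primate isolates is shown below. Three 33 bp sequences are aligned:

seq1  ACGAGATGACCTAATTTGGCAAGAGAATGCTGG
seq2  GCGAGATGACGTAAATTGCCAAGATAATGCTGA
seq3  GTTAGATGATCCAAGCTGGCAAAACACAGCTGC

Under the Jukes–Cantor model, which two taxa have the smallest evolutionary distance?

seq1 and seq2

seq1–seq2: 6/33 differ, p = 0.182, d = 0.208.
seq1–seq3: 12/33 differ, p = 0.364, d = 0.497.
seq2–seq3: 13/33 differ, p = 0.394, d = 0.559.
The smallest distance is between seq1 and seq2.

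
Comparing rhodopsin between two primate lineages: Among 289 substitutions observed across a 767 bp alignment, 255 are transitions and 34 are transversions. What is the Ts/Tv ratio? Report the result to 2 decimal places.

R = 255/34 = 7.50.

7.50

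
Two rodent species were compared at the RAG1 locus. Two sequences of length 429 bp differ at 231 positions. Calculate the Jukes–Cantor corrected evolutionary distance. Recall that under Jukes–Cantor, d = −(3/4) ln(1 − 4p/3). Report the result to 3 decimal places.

p = 231/429 ≈ 0.538462.
d = −(3/4) ln(1 − 4p/3) = −0.75 ln(1 − 0.717949) = −0.75 ln(0.282051)
  = −0.75 × (-1.265667) = 0.949250 substitutions/site.

0.949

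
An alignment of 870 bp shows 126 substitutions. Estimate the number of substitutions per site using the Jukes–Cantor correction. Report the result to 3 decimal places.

0.161

p = 126/870 ≈ 0.144828.
d = −(3/4) ln(1 − 4p/3) = −0.75 ln(1 − 0.193104) = −0.75 ln(0.806896)
  = −0.75 × (-0.214560) = 0.160920 substitutions/site.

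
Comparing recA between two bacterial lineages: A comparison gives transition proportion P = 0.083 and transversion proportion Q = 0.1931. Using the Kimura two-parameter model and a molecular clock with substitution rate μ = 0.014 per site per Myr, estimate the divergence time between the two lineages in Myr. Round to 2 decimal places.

Under the Kimura two-parameter model, d = −½ ln(1 − 2P − Q) − ¼ ln(1 − 2Q).
1 − 2P − Q = 0.6409, giving −½ ln(0.6409) = 0.222441.
1 − 2Q = 0.6138, giving −¼ ln(0.6138) = 0.122022.
d = 0.222441 + 0.122022 = 0.344463.
Under a molecular clock d = 2μt, so t = d/(2μ) = 0.344463 / (2 × 0.014) = 12.30 Myr.

12.30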